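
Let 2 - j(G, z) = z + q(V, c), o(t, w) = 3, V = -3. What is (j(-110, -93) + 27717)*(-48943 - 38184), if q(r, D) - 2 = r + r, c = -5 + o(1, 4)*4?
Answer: -2423524632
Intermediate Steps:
c = 7 (c = -5 + 3*4 = -5 + 12 = 7)
q(r, D) = 2 + 2*r (q(r, D) = 2 + (r + r) = 2 + 2*r)
j(G, z) = 6 - z (j(G, z) = 2 - (z + (2 + 2*(-3))) = 2 - (z + (2 - 6)) = 2 - (z - 4) = 2 - (-4 + z) = 2 + (4 - z) = 6 - z)
(j(-110, -93) + 27717)*(-48943 - 38184) = ((6 - 1*(-93)) + 27717)*(-48943 - 38184) = ((6 + 93) + 27717)*(-87127) = (99 + 27717)*(-87127) = 27816*(-87127) = -2423524632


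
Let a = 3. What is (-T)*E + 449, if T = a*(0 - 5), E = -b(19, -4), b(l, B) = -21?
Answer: 764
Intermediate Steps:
E = 21 (E = -1*(-21) = 21)
T = -15 (T = 3*(0 - 5) = 3*(-5) = -15)
(-T)*E + 449 = -1*(-15)*21 + 449 = 15*21 + 449 = 315 + 449 = 764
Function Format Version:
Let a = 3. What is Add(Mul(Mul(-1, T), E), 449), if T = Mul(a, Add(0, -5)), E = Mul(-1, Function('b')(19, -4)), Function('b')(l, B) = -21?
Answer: 764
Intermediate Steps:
E = 21 (E = Mul(-1, -21) = 21)
T = -15 (T = Mul(3, Add(0, -5)) = Mul(3, -5) = -15)
Add(Mul(Mul(-1, T), E), 449) = Add(Mul(Mul(-1, -15), 21), 449) = Add(Mul(15, 21), 449) = Add(315, 449) = 764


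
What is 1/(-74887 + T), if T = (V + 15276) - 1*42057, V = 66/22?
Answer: -1/101665 ≈ -9.8362e-6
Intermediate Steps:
V = 3 (V = 66*(1/22) = 3)
T = -26778 (T = (3 + 15276) - 1*42057 = 15279 - 42057 = -26778)
1/(-74887 + T) = 1/(-74887 - 26778) = 1/(-101665) = -1/101665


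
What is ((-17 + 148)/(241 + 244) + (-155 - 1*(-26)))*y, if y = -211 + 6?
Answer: 2559794/97 ≈ 26390.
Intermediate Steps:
y = -205
((-17 + 148)/(241 + 244) + (-155 - 1*(-26)))*y = ((-17 + 148)/(241 + 244) + (-155 - 1*(-26)))*(-205) = (131/485 + (-155 + 26))*(-205) = (131*(1/485) - 129)*(-205) = (131/485 - 129)*(-205) = -62434/485*(-205) = 2559794/97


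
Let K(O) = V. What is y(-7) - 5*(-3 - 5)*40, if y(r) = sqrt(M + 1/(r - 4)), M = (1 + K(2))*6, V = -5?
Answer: 1600 + I*sqrt(2915)/11 ≈ 1600.0 + 4.9082*I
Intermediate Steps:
K(O) = -5
M = -24 (M = (1 - 5)*6 = -4*6 = -24)
y(r) = sqrt(-24 + 1/(-4 + r)) (y(r) = sqrt(-24 + 1/(r - 4)) = sqrt(-24 + 1/(-4 + r)))
y(-7) - 5*(-3 - 5)*40 = sqrt((97 - 24*(-7))/(-4 - 7)) - 5*(-3 - 5)*40 = sqrt((97 + 168)/(-11)) - 5*(-8)*40 = sqrt(-1/11*265) + 40*40 = sqrt(-265/11) + 1600 = I*sqrt(2915)/11 + 1600 = 1600 + I*sqrt(2915)/11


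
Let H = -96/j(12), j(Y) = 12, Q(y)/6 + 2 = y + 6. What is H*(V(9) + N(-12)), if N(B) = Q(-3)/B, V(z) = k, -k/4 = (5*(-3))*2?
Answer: -956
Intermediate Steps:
Q(y) = 24 + 6*y (Q(y) = -12 + 6*(y + 6) = -12 + 6*(6 + y) = -12 + (36 + 6*y) = 24 + 6*y)
k = 120 (k = -4*5*(-3)*2 = -(-60)*2 = -4*(-30) = 120)
V(z) = 120
H = -8 (H = -96/12 = -96*1/12 = -8)
N(B) = 6/B (N(B) = (24 + 6*(-3))/B = (24 - 18)/B = 6/B)
H*(V(9) + N(-12)) = -8*(120 + 6/(-12)) = -8*(120 + 6*(-1/12)) = -8*(120 - ½) = -8*239/2 = -956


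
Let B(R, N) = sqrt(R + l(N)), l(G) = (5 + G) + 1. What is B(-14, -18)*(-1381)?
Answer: -1381*I*sqrt(26) ≈ -7041.8*I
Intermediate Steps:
l(G) = 6 + G
B(R, N) = sqrt(6 + N + R) (B(R, N) = sqrt(R + (6 + N)) = sqrt(6 + N + R))
B(-14, -18)*(-1381) = sqrt(6 - 18 - 14)*(-1381) = sqrt(-26)*(-1381) = (I*sqrt(26))*(-1381) = -1381*I*sqrt(26)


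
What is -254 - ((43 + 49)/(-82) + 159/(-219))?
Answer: -754691/2993 ≈ -252.15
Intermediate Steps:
-254 - ((43 + 49)/(-82) + 159/(-219)) = -254 - (92*(-1/82) + 159*(-1/219)) = -254 - (-46/41 - 53/73) = -254 - 1*(-5531/2993) = -254 + 5531/2993 = -754691/2993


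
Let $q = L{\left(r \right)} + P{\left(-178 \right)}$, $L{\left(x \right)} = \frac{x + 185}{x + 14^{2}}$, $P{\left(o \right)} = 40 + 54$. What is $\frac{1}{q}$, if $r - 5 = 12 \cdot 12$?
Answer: $\frac{345}{32764} \approx 0.01053$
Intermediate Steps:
$r = 149$ ($r = 5 + 12 \cdot 12 = 5 + 144 = 149$)
$P{\left(o \right)} = 94$
$L{\left(x \right)} = \frac{185 + x}{196 + x}$ ($L{\left(x \right)} = \frac{185 + x}{x + 196} = \frac{185 + x}{196 + x}$)
$q = \frac{32764}{345}$ ($q = \frac{185 + 149}{196 + 149} + 94 = \frac{1}{345} \cdot 334 + 94 = \frac{334}{345} + 94 = \frac{32764}{345} \approx 94.968$)
$\frac{1}{q} = \frac{1}{\frac{32764}{345}} = \frac{345}{32764}$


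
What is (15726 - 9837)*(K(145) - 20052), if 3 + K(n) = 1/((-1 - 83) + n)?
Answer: -7204331706/61 ≈ -1.1810e+8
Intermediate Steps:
K(n) = -3 + 1/(-84 + n) (K(n) = -3 + 1/((-1 - 83) + n) = -3 + 1/(-84 + n))
(15726 - 9837)*(K(145) - 20052) = (15726 - 9837)*((253 - 3*145)/(-84 + 145) - 20052) = 5889*((253 - 435)/61 - 20052) = 5889*((1/61)*(-182) - 20052) = 5889*(-182/61 - 20052) = 5889*(-1223354/61) = -7204331706/61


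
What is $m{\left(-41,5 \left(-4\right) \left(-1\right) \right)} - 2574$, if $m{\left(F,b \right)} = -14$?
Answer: $-2588$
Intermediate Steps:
$m{\left(-41,5 \left(-4\right) \left(-1\right) \right)} - 2574 = -14 - 2574 = -2588$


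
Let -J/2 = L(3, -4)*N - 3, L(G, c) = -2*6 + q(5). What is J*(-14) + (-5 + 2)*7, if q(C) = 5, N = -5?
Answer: 875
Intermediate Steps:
L(G, c) = -7 (L(G, c) = -2*6 + 5 = -12 + 5 = -7)
J = -64 (J = -2*(-7*(-5) - 3) = -2*(35 - 3) = -2*32 = -64)
J*(-14) + (-5 + 2)*7 = -64*(-14) + (-5 + 2)*7 = 896 - 3*7 = 896 - 21 = 875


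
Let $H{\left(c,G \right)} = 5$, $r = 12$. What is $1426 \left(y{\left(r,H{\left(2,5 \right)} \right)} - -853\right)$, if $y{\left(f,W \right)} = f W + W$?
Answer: $1309068$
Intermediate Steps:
$y{\left(f,W \right)} = W + W f$ ($y{\left(f,W \right)} = W f + W = W + W f$)
$1426 \left(y{\left(r,H{\left(2,5 \right)} \right)} - -853\right) = 1426 \left(5 \left(1 + 12\right) - -853\right) = 1426 \left(5 \cdot 13 + 853\right) = 1426 \left(65 + 853\right) = 1426 \cdot 918 = 1309068$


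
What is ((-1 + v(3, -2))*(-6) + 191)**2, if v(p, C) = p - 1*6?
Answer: 46225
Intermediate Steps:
v(p, C) = -6 + p (v(p, C) = p - 6 = -6 + p)
((-1 + v(3, -2))*(-6) + 191)**2 = ((-1 + (-6 + 3))*(-6) + 191)**2 = ((-1 - 3)*(-6) + 191)**2 = (-4*(-6) + 191)**2 = (24 + 191)**2 = 215**2 = 46225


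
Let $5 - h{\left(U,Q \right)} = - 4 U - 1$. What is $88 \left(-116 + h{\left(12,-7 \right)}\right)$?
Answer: $-5456$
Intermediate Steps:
$h{\left(U,Q \right)} = 6 + 4 U$ ($h{\left(U,Q \right)} = 5 - \left(- 4 U - 1\right) = 5 - \left(-1 - 4 U\right) = 5 + \left(1 + 4 U\right) = 6 + 4 U$)
$88 \left(-116 + h{\left(12,-7 \right)}\right) = 88 \left(-116 + \left(6 + 4 \cdot 12\right)\right) = 88 \left(-116 + \left(6 + 48\right)\right) = 88 \left(-116 + 54\right) = 88 \left(-62\right) = -5456$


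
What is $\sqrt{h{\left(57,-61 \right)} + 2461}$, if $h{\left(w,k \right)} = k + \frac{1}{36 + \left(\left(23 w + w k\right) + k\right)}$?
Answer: $\frac{\sqrt{11521152209}}{2191} \approx 48.99$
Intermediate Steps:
$h{\left(w,k \right)} = k + \frac{1}{36 + k + 23 w + k w}$ ($h{\left(w,k \right)} = k + \frac{1}{36 + \left(\left(23 w + k w\right) + k\right)} = k + \frac{1}{36 + \left(k + 23 w + k w\right)} = k + \frac{1}{36 + k + 23 w + k w}$)
$\sqrt{h{\left(57,-61 \right)} + 2461} = \sqrt{\frac{1 + \left(-61\right)^{2} + 36 \left(-61\right) + 57 \left(-61\right)^{2} + 23 \left(-61\right) 57}{36 - 61 + 23 \cdot 57 - 3477} + 2461} = \sqrt{\frac{1 + 3721 - 2196 + 57 \cdot 3721 - 79971}{36 - 61 + 1311 - 3477} + 2461} = \sqrt{\frac{1 + 3721 - 2196 + 212097 - 79971}{-2191} + 2461} = \sqrt{\left(- \frac{1}{2191}\right) 133652 + 2461} = \sqrt{- \frac{133652}{2191} + 2461} = \sqrt{\frac{5258399}{2191}} = \frac{\sqrt{11521152209}}{2191}$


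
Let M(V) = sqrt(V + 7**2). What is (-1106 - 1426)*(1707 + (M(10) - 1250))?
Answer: -1157124 - 2532*sqrt(59) ≈ -1.1766e+6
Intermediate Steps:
M(V) = sqrt(49 + V) (M(V) = sqrt(V + 49) = sqrt(49 + V))
(-1106 - 1426)*(1707 + (M(10) - 1250)) = (-1106 - 1426)*(1707 + (sqrt(49 + 10) - 1250)) = -2532*(1707 + (sqrt(59) - 1250)) = -2532*(1707 + (-1250 + sqrt(59))) = -2532*(457 + sqrt(59)) = -1157124 - 2532*sqrt(59)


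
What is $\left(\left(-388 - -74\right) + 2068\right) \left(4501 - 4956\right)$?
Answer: $-798070$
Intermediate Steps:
$\left(\left(-388 - -74\right) + 2068\right) \left(4501 - 4956\right) = \left(\left(-388 + 74\right) + 2068\right) \left(-455\right) = \left(-314 + 2068\right) \left(-455\right) = 1754 \left(-455\right) = -798070$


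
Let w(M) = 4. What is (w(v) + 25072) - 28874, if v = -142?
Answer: -3798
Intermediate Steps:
(w(v) + 25072) - 28874 = (4 + 25072) - 28874 = 25076 - 28874 = -3798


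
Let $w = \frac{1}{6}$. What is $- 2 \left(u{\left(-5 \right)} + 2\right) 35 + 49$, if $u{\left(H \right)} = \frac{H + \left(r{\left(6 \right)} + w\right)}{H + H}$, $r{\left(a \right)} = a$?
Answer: $- \frac{497}{6} \approx -82.833$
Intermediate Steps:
$w = \frac{1}{6} \approx 0.16667$
$u{\left(H \right)} = \frac{\frac{37}{6} + H}{2 H}$ ($u{\left(H \right)} = \frac{H + \left(6 + \frac{1}{6}\right)}{H + H} = \frac{H + \frac{37}{6}}{2 H} = \left(\frac{37}{6} + H\right) \frac{1}{2 H} = \frac{\frac{37}{6} + H}{2 H}$)
$- 2 \left(u{\left(-5 \right)} + 2\right) 35 + 49 = - 2 \left(\frac{37 + 6 \left(-5\right)}{12 \left(-5\right)} + 2\right) 35 + 49 = - 2 \left(\frac{1}{12} \left(- \frac{1}{5}\right) \left(37 - 30\right) + 2\right) 35 + 49 = - 2 \left(\frac{1}{12} \left(- \frac{1}{5}\right) 7 + 2\right) 35 + 49 = - 2 \left(- \frac{7}{60} + 2\right) 35 + 49 = \left(-2\right) \frac{113}{60} \cdot 35 + 49 = \left(- \frac{113}{30}\right) 35 + 49 = - \frac{791}{6} + 49 = - \frac{497}{6}$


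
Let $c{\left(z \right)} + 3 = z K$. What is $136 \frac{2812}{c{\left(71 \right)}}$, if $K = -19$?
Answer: $- \frac{47804}{169} \approx -282.86$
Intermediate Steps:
$c{\left(z \right)} = -3 - 19 z$ ($c{\left(z \right)} = -3 + z \left(-19\right) = -3 - 19 z$)
$136 \frac{2812}{c{\left(71 \right)}} = 136 \frac{2812}{-3 - 1349} = 136 \frac{2812}{-1352} = 136 \cdot 2812 \left(- \frac{1}{1352}\right) = 136 \left(- \frac{703}{338}\right) = - \frac{47804}{169}$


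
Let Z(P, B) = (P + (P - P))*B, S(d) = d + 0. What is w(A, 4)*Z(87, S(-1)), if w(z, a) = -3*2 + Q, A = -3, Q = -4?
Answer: 870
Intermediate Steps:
S(d) = d
Z(P, B) = B*P (Z(P, B) = (P + 0)*B = P*B = B*P)
w(z, a) = -10 (w(z, a) = -3*2 - 4 = -6 - 4 = -10)
w(A, 4)*Z(87, S(-1)) = -(-10)*87 = -10*(-87) = 870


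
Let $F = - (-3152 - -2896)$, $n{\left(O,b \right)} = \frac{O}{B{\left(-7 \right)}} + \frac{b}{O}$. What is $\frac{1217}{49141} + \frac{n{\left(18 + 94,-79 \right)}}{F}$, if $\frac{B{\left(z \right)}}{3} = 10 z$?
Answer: $\frac{421144939}{21134561280} \approx 0.019927$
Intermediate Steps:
$B{\left(z \right)} = 30 z$ ($B{\left(z \right)} = 3 \cdot 10 z = 30 z$)
$n{\left(O,b \right)} = - \frac{O}{210} + \frac{b}{O}$ ($n{\left(O,b \right)} = \frac{O}{30 \left(-7\right)} + \frac{b}{O} = \frac{O}{-210} + \frac{b}{O} = O \left(- \frac{1}{210}\right) + \frac{b}{O} = - \frac{O}{210} + \frac{b}{O}$)
$F = 256$ ($F = - (-3152 + 2896) = \left(-1\right) \left(-256\right) = 256$)
$\frac{1217}{49141} + \frac{n{\left(18 + 94,-79 \right)}}{F} = \frac{1217}{49141} + \frac{- \frac{18 + 94}{210} - \frac{79}{18 + 94}}{256} = 1217 \cdot \frac{1}{49141} + \left(\left(- \frac{1}{210}\right) 112 - \frac{79}{112}\right) \frac{1}{256} = \frac{1217}{49141} + \left(- \frac{8}{15} - \frac{79}{112}\right) \frac{1}{256} = \frac{1217}{49141} - \frac{2081}{430080} = \frac{421144939}{21134561280}$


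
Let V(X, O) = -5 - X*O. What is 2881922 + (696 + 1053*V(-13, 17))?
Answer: 3110066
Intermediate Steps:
V(X, O) = -5 - O*X
2881922 + (696 + 1053*V(-13, 17)) = 2881922 + (696 + 1053*(-5 - 1*17*(-13))) = 2881922 + (696 + 1053*(-5 + 221)) = 2881922 + (696 + 1053*216) = 2881922 + (696 + 227448) = 2881922 + 228144 = 3110066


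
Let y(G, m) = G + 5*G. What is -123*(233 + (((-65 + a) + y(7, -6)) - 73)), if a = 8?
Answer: -17835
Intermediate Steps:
y(G, m) = 6*G
-123*(233 + (((-65 + a) + y(7, -6)) - 73)) = -123*(233 + (((-65 + 8) + 6*7) - 73)) = -123*(233 + ((-57 + 42) - 73)) = -123*(233 + (-15 - 73)) = -123*(233 - 88) = -123*145 = -17835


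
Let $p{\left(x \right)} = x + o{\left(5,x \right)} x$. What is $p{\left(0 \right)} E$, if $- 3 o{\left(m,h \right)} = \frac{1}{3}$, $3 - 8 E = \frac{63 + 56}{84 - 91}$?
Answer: $0$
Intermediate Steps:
$E = \frac{5}{2}$ ($E = \frac{3}{8} - \frac{\left(63 + 56\right) \frac{1}{84 - 91}}{8} = \frac{3}{8} - \frac{119 \frac{1}{-7}}{8} = \frac{3}{8} - \frac{119 \left(- \frac{1}{7}\right)}{8} = \frac{3}{8} - - \frac{17}{8} = \frac{3}{8} + \frac{17}{8} = \frac{5}{2} \approx 2.5$)
$o{\left(m,h \right)} = - \frac{1}{9}$ ($o{\left(m,h \right)} = - \frac{1}{3 \cdot 3} = \left(- \frac{1}{3}\right) \frac{1}{3} = - \frac{1}{9}$)
$p{\left(x \right)} = \frac{8 x}{9}$ ($p{\left(x \right)} = x - \frac{x}{9} = \frac{8 x}{9}$)
$p{\left(0 \right)} E = \frac{8}{9} \cdot 0 \cdot \frac{5}{2} = 0 \cdot \frac{5}{2} = 0$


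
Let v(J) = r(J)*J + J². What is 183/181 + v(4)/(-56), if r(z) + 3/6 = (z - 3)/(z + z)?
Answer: 15247/20272 ≈ 0.75212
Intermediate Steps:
r(z) = -½ + (-3 + z)/(2*z) (r(z) = -½ + (z - 3)/(z + z) = -½ + (-3 + z)/((2*z)) = -½ + (-3 + z)*(1/(2*z)) = -½ + (-3 + z)/(2*z))
v(J) = -3/2 + J² (v(J) = (-3/(2*J))*J + J² = -3/2 + J²)
183/181 + v(4)/(-56) = 183/181 + (-3/2 + 4²)/(-56) = 183*(1/181) + (-3/2 + 16)*(-1/56) = 183/181 + (29/2)*(-1/56) = 183/181 - 29/112 = 15247/20272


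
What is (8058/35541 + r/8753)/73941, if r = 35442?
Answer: 443391932/7667444423331 ≈ 5.7828e-5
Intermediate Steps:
(8058/35541 + r/8753)/73941 = (8058/35541 + 35442/8753)/73941 = (8058*(1/35541) + 35442*(1/8753))*(1/73941) = (2686/11847 + 35442/8753)*(1/73941) = (443391932/103696791)*(1/73941) = 443391932/7667444423331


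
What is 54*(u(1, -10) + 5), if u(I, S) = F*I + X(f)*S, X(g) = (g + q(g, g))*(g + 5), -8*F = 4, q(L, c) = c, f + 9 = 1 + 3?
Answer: 243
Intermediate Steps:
f = -5 (f = -9 + (1 + 3) = -9 + 4 = -5)
F = -½ (F = -⅛*4 = -½ ≈ -0.50000)
X(g) = 2*g*(5 + g) (X(g) = (g + g)*(g + 5) = (2*g)*(5 + g) = 2*g*(5 + g))
u(I, S) = -I/2 (u(I, S) = -I/2 + (2*(-5)*(5 - 5))*S = -I/2 + (2*(-5)*0)*S = -I/2 + 0*S = -I/2 + 0 = -I/2)
54*(u(1, -10) + 5) = 54*(-½*1 + 5) = 54*(-½ + 5) = 54*(9/2) = 243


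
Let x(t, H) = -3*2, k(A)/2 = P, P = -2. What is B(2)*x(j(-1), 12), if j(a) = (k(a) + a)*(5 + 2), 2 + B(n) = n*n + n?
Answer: -24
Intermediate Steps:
B(n) = -2 + n + n² (B(n) = -2 + (n*n + n) = -2 + (n² + n) = -2 + (n + n²) = -2 + n + n²)
k(A) = -4 (k(A) = 2*(-2) = -4)
j(a) = -28 + 7*a (j(a) = (-4 + a)*(5 + 2) = (-4 + a)*7 = -28 + 7*a)
x(t, H) = -6
B(2)*x(j(-1), 12) = (-2 + 2 + 2²)*(-6) = (-2 + 2 + 4)*(-6) = 4*(-6) = -24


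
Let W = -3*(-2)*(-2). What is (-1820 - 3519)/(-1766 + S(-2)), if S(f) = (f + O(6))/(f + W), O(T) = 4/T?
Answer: 112119/37084 ≈ 3.0234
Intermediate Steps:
W = -12 (W = 6*(-2) = -12)
S(f) = (2/3 + f)/(-12 + f) (S(f) = (f + 4/6)/(f - 12) = (f + 4*(1/6))/(-12 + f) = (f + 2/3)/(-12 + f) = (2/3 + f)/(-12 + f))
(-1820 - 3519)/(-1766 + S(-2)) = (-1820 - 3519)/(-1766 + (2/3 - 2)/(-12 - 2)) = -5339/(-1766 - 4/3/(-14)) = -5339/(-1766 - 1/14*(-4/3)) = -5339/(-1766 + 2/21) = -5339/(-37084/21) = -5339*(-21/37084) = 112119/37084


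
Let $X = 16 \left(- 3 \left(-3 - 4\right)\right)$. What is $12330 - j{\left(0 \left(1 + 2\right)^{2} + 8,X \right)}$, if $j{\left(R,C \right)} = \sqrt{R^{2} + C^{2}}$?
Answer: $12330 - 8 \sqrt{1765} \approx 11994.0$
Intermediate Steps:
$X = 336$ ($X = 16 \left(\left(-3\right) \left(-7\right)\right) = 16 \cdot 21 = 336$)
$j{\left(R,C \right)} = \sqrt{C^{2} + R^{2}}$
$12330 - j{\left(0 \left(1 + 2\right)^{2} + 8,X \right)} = 12330 - \sqrt{336^{2} + \left(0 \left(1 + 2\right)^{2} + 8\right)^{2}} = 12330 - \sqrt{112896 + \left(0 \cdot 3^{2} + 8\right)^{2}} = 12330 - \sqrt{112896 + \left(0 \cdot 9 + 8\right)^{2}} = 12330 - \sqrt{112896 + \left(0 + 8\right)^{2}} = 12330 - \sqrt{112896 + 8^{2}} = 12330 - \sqrt{112896 + 64} = 12330 - \sqrt{112960} = 12330 - 8 \sqrt{1765}$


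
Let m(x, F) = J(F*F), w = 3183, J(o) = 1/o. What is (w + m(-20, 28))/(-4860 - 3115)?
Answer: -2495473/6252400 ≈ -0.39912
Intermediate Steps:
J(o) = 1/o
m(x, F) = F⁻² (m(x, F) = 1/(F*F) = 1/(F²) = F⁻²)
(w + m(-20, 28))/(-4860 - 3115) = (3183 + 28⁻²)/(-4860 - 3115) = (3183 + 1/784)/(-7975) = (2495473/784)*(-1/7975) = -2495473/6252400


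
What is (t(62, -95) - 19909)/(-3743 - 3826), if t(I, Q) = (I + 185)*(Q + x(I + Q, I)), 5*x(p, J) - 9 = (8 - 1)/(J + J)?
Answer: 26614499/4692780 ≈ 5.6714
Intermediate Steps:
x(p, J) = 9/5 + 7/(10*J) (x(p, J) = 9/5 + ((8 - 1)/(J + J))/5 = 9/5 + (7/((2*J)))/5 = 9/5 + (7*(1/(2*J)))/5 = 9/5 + (7/(2*J))/5 = 9/5 + 7/(10*J))
t(I, Q) = (185 + I)*(Q + (7 + 18*I)/(10*I)) (t(I, Q) = (I + 185)*(Q + (7 + 18*I)/(10*I)) = (185 + I)*(Q + (7 + 18*I)/(10*I)))
(t(62, -95) - 19909)/(-3743 - 3826) = ((3337/10 + 185*(-95) + (9/5)*62 + (259/2)/62 + 62*(-95)) - 19909)/(-3743 - 3826) = ((3337/10 - 17575 + 558/5 + (259/2)*(1/62) - 5890) - 19909)/(-7569) = ((3337/10 - 17575 + 558/5 + 259/124 - 5890) - 19909)*(-1/7569) = (-14270919/620 - 19909)*(-1/7569) = -26614499/620*(-1/7569) = 26614499/4692780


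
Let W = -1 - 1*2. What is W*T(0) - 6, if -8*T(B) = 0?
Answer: -6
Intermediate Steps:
T(B) = 0 (T(B) = -⅛*0 = 0)
W = -3 (W = -1 - 2 = -3)
W*T(0) - 6 = -3*0 - 6 = 0 - 6 = -6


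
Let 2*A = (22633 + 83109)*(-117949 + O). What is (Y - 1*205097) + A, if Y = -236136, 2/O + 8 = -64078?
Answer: -199836900517787/32043 ≈ -6.2365e+9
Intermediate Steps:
O = -1/32043 (O = 2/(-8 - 64078) = 2/(-64086) = 2*(-1/64086) = -1/32043 ≈ -3.1208e-5)
A = -199822762088768/32043 (A = ((22633 + 83109)*(-117949 - 1/32043))/2 = (105742*(-3779439808/32043))/2 = (½)*(-399645524177536/32043) = -199822762088768/32043 ≈ -6.2361e+9)
(Y - 1*205097) + A = (-236136 - 1*205097) - 199822762088768/32043 = (-236136 - 205097) - 199822762088768/32043 = -441233 - 199822762088768/32043 = -199836900517787/32043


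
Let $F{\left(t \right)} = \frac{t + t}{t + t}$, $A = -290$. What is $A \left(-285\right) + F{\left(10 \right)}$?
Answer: $82651$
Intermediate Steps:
$F{\left(t \right)} = 1$ ($F{\left(t \right)} = \frac{2 t}{2 t} = 2 t \frac{1}{2 t} = 1$)
$A \left(-285\right) + F{\left(10 \right)} = \left(-290\right) \left(-285\right) + 1 = 82650 + 1 = 82651$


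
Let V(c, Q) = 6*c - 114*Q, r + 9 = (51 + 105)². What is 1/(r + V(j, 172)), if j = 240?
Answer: 1/6159 ≈ 0.00016236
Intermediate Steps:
r = 24327 (r = -9 + (51 + 105)² = -9 + 156² = -9 + 24336 = 24327)
V(c, Q) = -114*Q + 6*c
1/(r + V(j, 172)) = 1/(24327 + (-114*172 + 6*240)) = 1/(24327 + (-19608 + 1440)) = 1/(24327 - 18168) = 1/6159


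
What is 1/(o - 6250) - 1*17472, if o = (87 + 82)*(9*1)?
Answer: -82625089/4729 ≈ -17472.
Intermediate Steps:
o = 1521 (o = 169*9 = 1521)
1/(o - 6250) - 1*17472 = 1/(1521 - 6250) - 1*17472 = 1/(-4729) - 17472 = -1/4729 - 17472 = -82625089/4729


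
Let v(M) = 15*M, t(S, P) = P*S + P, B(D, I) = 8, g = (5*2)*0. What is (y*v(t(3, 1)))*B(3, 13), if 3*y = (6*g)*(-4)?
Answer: 0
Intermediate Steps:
g = 0 (g = 10*0 = 0)
t(S, P) = P + P*S
y = 0 (y = ((6*0)*(-4))/3 = (0*(-4))/3 = (1/3)*0 = 0)
(y*v(t(3, 1)))*B(3, 13) = (0*(15*(1*(1 + 3))))*8 = (0*(15*(1*4)))*8 = (0*(15*4))*8 = (0*60)*8 = 0*8 = 0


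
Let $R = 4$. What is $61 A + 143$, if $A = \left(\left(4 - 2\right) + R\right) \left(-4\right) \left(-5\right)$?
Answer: $7463$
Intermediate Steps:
$A = 120$ ($A = \left(\left(4 - 2\right) + 4\right) \left(-4\right) \left(-5\right) = \left(2 + 4\right) \left(-4\right) \left(-5\right) = 6 \left(-4\right) \left(-5\right) = \left(-24\right) \left(-5\right) = 120$)
$61 A + 143 = 61 \cdot 120 + 143 = 7320 + 143 = 7463$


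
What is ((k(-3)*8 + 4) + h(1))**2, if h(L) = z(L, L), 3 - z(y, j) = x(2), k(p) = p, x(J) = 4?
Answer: 441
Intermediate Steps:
z(y, j) = -1 (z(y, j) = 3 - 1*4 = 3 - 4 = -1)
h(L) = -1
((k(-3)*8 + 4) + h(1))**2 = ((-3*8 + 4) - 1)**2 = ((-24 + 4) - 1)**2 = (-20 - 1)**2 = (-21)**2 = 441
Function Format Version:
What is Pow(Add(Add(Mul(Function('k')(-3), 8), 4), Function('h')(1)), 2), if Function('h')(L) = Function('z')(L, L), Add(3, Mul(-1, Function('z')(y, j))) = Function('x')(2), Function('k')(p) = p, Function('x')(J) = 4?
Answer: 441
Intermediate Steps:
Function('z')(y, j) = -1 (Function('z')(y, j) = Add(3, Mul(-1, 4)) = Add(3, -4) = -1)
Function('h')(L) = -1
Pow(Add(Add(Mul(Function('k')(-3), 8), 4), Function('h')(1)), 2) = Pow(Add(Add(Mul(-3, 8), 4), -1), 2) = Pow(Add(Add(-24, 4), -1), 2) = Pow(Add(-20, -1), 2) = Pow(-21, 2) = 441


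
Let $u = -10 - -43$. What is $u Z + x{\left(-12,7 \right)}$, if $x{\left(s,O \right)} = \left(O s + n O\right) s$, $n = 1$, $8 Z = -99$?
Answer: $\frac{4125}{8} \approx 515.63$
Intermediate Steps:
$Z = - \frac{99}{8}$ ($Z = \frac{1}{8} \left(-99\right) = - \frac{99}{8} \approx -12.375$)
$u = 33$ ($u = -10 + 43 = 33$)
$x{\left(s,O \right)} = s \left(O + O s\right)$ ($x{\left(s,O \right)} = \left(O s + 1 O\right) s = \left(O s + O\right) s = \left(O + O s\right) s = s \left(O + O s\right)$)
$u Z + x{\left(-12,7 \right)} = 33 \left(- \frac{99}{8}\right) + 7 \left(-12\right) \left(1 - 12\right) = - \frac{3267}{8} + 7 \left(-12\right) \left(-11\right) = - \frac{3267}{8} + 924 = \frac{4125}{8}$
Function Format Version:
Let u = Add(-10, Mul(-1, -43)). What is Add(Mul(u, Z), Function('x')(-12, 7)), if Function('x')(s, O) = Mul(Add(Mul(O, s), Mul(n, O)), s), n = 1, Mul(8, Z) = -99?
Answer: Rational(4125, 8) ≈ 515.63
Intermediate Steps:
Z = Rational(-99, 8) (Z = Mul(Rational(1, 8), -99) = Rational(-99, 8) ≈ -12.375)
u = 33 (u = Add(-10, 43) = 33)
Function('x')(s, O) = Mul(s, Add(O, Mul(O, s))) (Function('x')(s, O) = Mul(Add(Mul(O, s), Mul(1, O)), s) = Mul(Add(Mul(O, s), O), s) = Mul(Add(O, Mul(O, s)), s) = Mul(s, Add(O, Mul(O, s))))
Add(Mul(u, Z), Function('x')(-12, 7)) = Add(Mul(33, Rational(-99, 8)), Mul(7, -12, Add(1, -12))) = Add(Rational(-3267, 8), Mul(7, -12, -11)) = Add(Rational(-3267, 8), 924) = Rational(4125, 8)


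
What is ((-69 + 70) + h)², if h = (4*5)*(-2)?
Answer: 1521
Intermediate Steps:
h = -40 (h = 20*(-2) = -40)
((-69 + 70) + h)² = ((-69 + 70) - 40)² = (1 - 40)² = (-39)² = 1521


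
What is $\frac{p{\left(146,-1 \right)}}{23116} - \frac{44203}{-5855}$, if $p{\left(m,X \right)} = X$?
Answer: $\frac{1021790693}{135344180} \approx 7.5496$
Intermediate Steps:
$\frac{p{\left(146,-1 \right)}}{23116} - \frac{44203}{-5855} = - \frac{1}{23116} - \frac{44203}{-5855} = \left(-1\right) \frac{1}{23116} - - \frac{44203}{5855} = - \frac{1}{23116} + \frac{44203}{5855} = \frac{1021790693}{135344180}$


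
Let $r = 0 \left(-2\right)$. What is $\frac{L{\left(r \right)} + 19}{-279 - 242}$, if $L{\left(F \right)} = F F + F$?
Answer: $- \frac{19}{521} \approx -0.036468$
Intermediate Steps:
$r = 0$
$L{\left(F \right)} = F + F^{2}$ ($L{\left(F \right)} = F^{2} + F = F + F^{2}$)
$\frac{L{\left(r \right)} + 19}{-279 - 242} = \frac{0 \left(1 + 0\right) + 19}{-279 - 242} = \frac{0 \cdot 1 + 19}{-521} = \left(0 + 19\right) \left(- \frac{1}{521}\right) = 19 \left(- \frac{1}{521}\right) = - \frac{19}{521}$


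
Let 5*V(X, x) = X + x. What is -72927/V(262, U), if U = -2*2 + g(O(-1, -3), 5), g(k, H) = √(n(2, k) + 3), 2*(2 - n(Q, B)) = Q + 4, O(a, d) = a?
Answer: -47037915/33281 + 364635*√2/66562 ≈ -1405.6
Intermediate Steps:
n(Q, B) = -Q/2 (n(Q, B) = 2 - (Q + 4)/2 = 2 - (4 + Q)/2 = 2 + (-2 - Q/2) = -Q/2)
g(k, H) = √2 (g(k, H) = √(-½*2 + 3) = √(-1 + 3) = √2)
U = -4 + √2 (U = -2*2 + √2 = -4 + √2 ≈ -2.5858)
V(X, x) = X/5 + x/5 (V(X, x) = (X + x)/5 = X/5 + x/5)
-72927/V(262, U) = -72927/((⅕)*262 + (-4 + √2)/5) = -72927/(262/5 + (-⅘ + √2/5)) = -72927/(258/5 + √2/5)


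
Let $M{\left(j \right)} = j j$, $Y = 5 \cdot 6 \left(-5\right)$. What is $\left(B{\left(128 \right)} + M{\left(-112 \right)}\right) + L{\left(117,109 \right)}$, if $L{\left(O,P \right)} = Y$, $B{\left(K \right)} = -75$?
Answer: $12319$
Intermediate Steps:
$Y = -150$ ($Y = 30 \left(-5\right) = -150$)
$L{\left(O,P \right)} = -150$
$M{\left(j \right)} = j^{2}$
$\left(B{\left(128 \right)} + M{\left(-112 \right)}\right) + L{\left(117,109 \right)} = \left(-75 + \left(-112\right)^{2}\right) - 150 = \left(-75 + 12544\right) - 150 = 12469 - 150 = 12319$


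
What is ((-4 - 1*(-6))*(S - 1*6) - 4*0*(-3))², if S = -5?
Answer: 484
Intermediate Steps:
((-4 - 1*(-6))*(S - 1*6) - 4*0*(-3))² = ((-4 - 1*(-6))*(-5 - 1*6) - 4*0*(-3))² = ((-4 + 6)*(-5 - 6) + 0*(-3))² = (2*(-11) + 0)² = (-22 + 0)² = (-22)² = 484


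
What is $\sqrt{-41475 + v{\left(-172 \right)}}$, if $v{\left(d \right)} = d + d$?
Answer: $i \sqrt{41819} \approx 204.5 i$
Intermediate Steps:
$v{\left(d \right)} = 2 d$
$\sqrt{-41475 + v{\left(-172 \right)}} = \sqrt{-41475 + 2 \left(-172\right)} = \sqrt{-41475 - 344} = \sqrt{-41819} = i \sqrt{41819}$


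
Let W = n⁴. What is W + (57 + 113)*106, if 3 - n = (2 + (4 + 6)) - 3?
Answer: 19316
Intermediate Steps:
n = -6 (n = 3 - ((2 + (4 + 6)) - 3) = 3 - ((2 + 10) - 3) = 3 - (12 - 3) = 3 - 1*9 = 3 - 9 = -6)
W = 1296 (W = (-6)⁴ = 1296)
W + (57 + 113)*106 = 1296 + (57 + 113)*106 = 1296 + 170*106 = 1296 + 18020 = 19316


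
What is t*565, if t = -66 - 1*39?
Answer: -59325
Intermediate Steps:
t = -105 (t = -66 - 39 = -105)
t*565 = -105*565 = -59325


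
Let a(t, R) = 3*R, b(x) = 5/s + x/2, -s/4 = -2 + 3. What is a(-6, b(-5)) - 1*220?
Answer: -925/4 ≈ -231.25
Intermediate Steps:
s = -4 (s = -4*(-2 + 3) = -4*1 = -4)
b(x) = -5/4 + x/2 (b(x) = 5/(-4) + x/2 = 5*(-¼) + x*(½) = -5/4 + x/2)
a(-6, b(-5)) - 1*220 = 3*(-5/4 + (½)*(-5)) - 1*220 = 3*(-5/4 - 5/2) - 220 = 3*(-15/4) - 220 = -45/4 - 220 = -925/4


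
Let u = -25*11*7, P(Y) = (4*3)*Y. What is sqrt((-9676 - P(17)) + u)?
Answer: I*sqrt(11805) ≈ 108.65*I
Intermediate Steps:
P(Y) = 12*Y
u = -1925 (u = -275*7 = -1925)
sqrt((-9676 - P(17)) + u) = sqrt((-9676 - 12*17) - 1925) = sqrt((-9676 - 1*204) - 1925) = sqrt((-9676 - 204) - 1925) = sqrt(-9880 - 1925) = sqrt(-11805) = I*sqrt(11805)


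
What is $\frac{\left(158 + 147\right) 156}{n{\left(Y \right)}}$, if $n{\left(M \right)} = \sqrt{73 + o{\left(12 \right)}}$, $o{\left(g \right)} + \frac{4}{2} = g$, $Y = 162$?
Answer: $\frac{47580 \sqrt{83}}{83} \approx 5222.6$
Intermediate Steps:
$o{\left(g \right)} = -2 + g$
$n{\left(M \right)} = \sqrt{83}$ ($n{\left(M \right)} = \sqrt{73 + \left(-2 + 12\right)} = \sqrt{73 + 10} = \sqrt{83}$)
$\frac{\left(158 + 147\right) 156}{n{\left(Y \right)}} = \frac{\left(158 + 147\right) 156}{\sqrt{83}} = 305 \cdot 156 \frac{\sqrt{83}}{83} = 47580 \frac{\sqrt{83}}{83} = \frac{47580 \sqrt{83}}{83}$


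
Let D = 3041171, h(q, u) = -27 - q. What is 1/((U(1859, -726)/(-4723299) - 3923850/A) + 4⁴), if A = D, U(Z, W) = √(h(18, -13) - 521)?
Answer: 536280572013677506695145977/136595894109928264132951966309 + 891519895767460491*I*√566/273191788219856528265903932618 ≈ 0.003926 + 7.7638e-11*I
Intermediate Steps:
U(Z, W) = I*√566 (U(Z, W) = √((-27 - 1*18) - 521) = √((-27 - 18) - 521) = √(-45 - 521) = √(-566) = I*√566)
A = 3041171
1/((U(1859, -726)/(-4723299) - 3923850/A) + 4⁴) = 1/(((I*√566)/(-4723299) - 3923850/3041171) + 4⁴) = 1/(((I*√566)*(-1/4723299) - 3923850*1/3041171) + 256) = 1/((-I*√566/4723299 - 560550/434453) + 256) = 1/((-560550/434453 - I*√566/4723299) + 256) = 1/(110659418/434453 - I*√566/4723299)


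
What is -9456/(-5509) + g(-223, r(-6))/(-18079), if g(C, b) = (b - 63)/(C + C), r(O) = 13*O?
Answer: 76245163935/44420356106 ≈ 1.7164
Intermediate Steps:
g(C, b) = (-63 + b)/(2*C) (g(C, b) = (-63 + b)/((2*C)) = (-63 + b)*(1/(2*C)) = (-63 + b)/(2*C))
-9456/(-5509) + g(-223, r(-6))/(-18079) = -9456/(-5509) + ((1/2)*(-63 + 13*(-6))/(-223))/(-18079) = -9456*(-1/5509) + ((1/2)*(-1/223)*(-63 - 78))*(-1/18079) = 9456/5509 + ((1/2)*(-1/223)*(-141))*(-1/18079) = 9456/5509 + (141/446)*(-1/18079) = 9456/5509 - 141/8063234 = 76245163935/44420356106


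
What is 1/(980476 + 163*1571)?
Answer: 1/1236549 ≈ 8.0870e-7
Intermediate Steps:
1/(980476 + 163*1571) = 1/(980476 + 256073) = 1/1236549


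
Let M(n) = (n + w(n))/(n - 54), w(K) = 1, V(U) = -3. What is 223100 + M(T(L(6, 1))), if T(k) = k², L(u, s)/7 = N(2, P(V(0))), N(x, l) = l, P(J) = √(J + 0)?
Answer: 44843246/201 ≈ 2.2310e+5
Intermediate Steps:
P(J) = √J
L(u, s) = 7*I*√3 (L(u, s) = 7*√(-3) = 7*(I*√3) = 7*I*√3)
M(n) = (1 + n)/(-54 + n) (M(n) = (n + 1)/(n - 54) = (1 + n)/(-54 + n))
223100 + M(T(L(6, 1))) = 223100 + (1 + (7*I*√3)²)/(-54 + (7*I*√3)²) = 223100 + (1 - 147)/(-54 - 147) = 223100 - 146/(-201) = 223100 - 1/201*(-146) = 223100 + 146/201 = 44843246/201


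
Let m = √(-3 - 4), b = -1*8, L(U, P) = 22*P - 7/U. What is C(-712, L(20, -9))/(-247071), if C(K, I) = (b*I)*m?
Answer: -7934*I*√7/1235355 ≈ -0.016992*I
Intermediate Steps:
L(U, P) = -7/U + 22*P
b = -8
m = I*√7 (m = √(-7) = I*√7 ≈ 2.6458*I)
C(K, I) = -8*I*I*√7 (C(K, I) = (-8*I)*(I*√7) = -8*I*I*√7)
C(-712, L(20, -9))/(-247071) = -8*I*(-7/20 + 22*(-9))*√7/(-247071) = -8*I*(-7*1/20 - 198)*√7*(-1/247071) = -8*I*(-7/20 - 198)*√7*(-1/247071) = -8*I*(-3967/20)*√7*(-1/247071) = (7934*I*√7/5)*(-1/247071) = -7934*I*√7/1235355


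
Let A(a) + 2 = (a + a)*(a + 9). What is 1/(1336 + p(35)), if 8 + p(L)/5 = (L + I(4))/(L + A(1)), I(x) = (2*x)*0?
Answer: 53/68863 ≈ 0.00076964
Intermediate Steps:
I(x) = 0
A(a) = -2 + 2*a*(9 + a) (A(a) = -2 + (a + a)*(a + 9) = -2 + (2*a)*(9 + a) = -2 + 2*a*(9 + a))
p(L) = -40 + 5*L/(18 + L) (p(L) = -40 + 5*((L + 0)/(L + (-2 + 2*1² + 18*1))) = -40 + 5*(L/(L + (-2 + 2*1 + 18))) = -40 + 5*(L/(L + (-2 + 2 + 18))) = -40 + 5*(L/(L + 18)) = -40 + 5*(L/(18 + L)) = -40 + 5*L/(18 + L))
1/(1336 + p(35)) = 1/(1336 + 5*(-144 - 7*35)/(18 + 35)) = 1/(1336 + 5*(-144 - 245)/53) = 1/(1336 + 5*(1/53)*(-389)) = 1/(1336 - 1945/53) = 1/(68863/53) = 53/68863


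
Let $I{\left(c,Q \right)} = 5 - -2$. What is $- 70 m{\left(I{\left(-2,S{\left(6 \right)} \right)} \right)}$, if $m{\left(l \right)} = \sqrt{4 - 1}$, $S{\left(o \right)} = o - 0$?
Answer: $- 70 \sqrt{3} \approx -121.24$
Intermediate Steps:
$S{\left(o \right)} = o$ ($S{\left(o \right)} = o + 0 = o$)
$I{\left(c,Q \right)} = 7$ ($I{\left(c,Q \right)} = 5 + 2 = 7$)
$m{\left(l \right)} = \sqrt{3}$
$- 70 m{\left(I{\left(-2,S{\left(6 \right)} \right)} \right)} = - 70 \sqrt{3}$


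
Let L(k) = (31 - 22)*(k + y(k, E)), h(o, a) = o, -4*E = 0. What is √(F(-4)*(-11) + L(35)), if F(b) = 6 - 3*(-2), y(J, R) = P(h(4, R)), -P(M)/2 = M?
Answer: √111 ≈ 10.536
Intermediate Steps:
E = 0 (E = -¼*0 = 0)
P(M) = -2*M
y(J, R) = -8 (y(J, R) = -2*4 = -8)
L(k) = -72 + 9*k (L(k) = (31 - 22)*(k - 8) = 9*(-8 + k) = -72 + 9*k)
F(b) = 12 (F(b) = 6 + 6 = 12)
√(F(-4)*(-11) + L(35)) = √(12*(-11) + (-72 + 9*35)) = √(-132 + (-72 + 315)) = √(-132 + 243) = √111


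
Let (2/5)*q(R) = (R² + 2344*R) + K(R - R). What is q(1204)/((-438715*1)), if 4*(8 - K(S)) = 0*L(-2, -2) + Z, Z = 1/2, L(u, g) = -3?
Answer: -34174399/1403888 ≈ -24.343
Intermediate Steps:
Z = ½ ≈ 0.50000
K(S) = 63/8 (K(S) = 8 - (0*(-3) + ½)/4 = 8 - (0 + ½)/4 = 8 - ¼*½ = 8 - ⅛ = 63/8)
q(R) = 315/16 + 5860*R + 5*R²/2 (q(R) = 5*((R² + 2344*R) + 63/8)/2 = 5*(63/8 + R² + 2344*R)/2 = 315/16 + 5860*R + 5*R²/2)
q(1204)/((-438715*1)) = (315/16 + 5860*1204 + (5/2)*1204²)/((-438715*1)) = (315/16 + 7055440 + (5/2)*1449616)/(-438715) = (315/16 + 7055440 + 3624040)*(-1/438715) = (170871995/16)*(-1/438715) = -34174399/1403888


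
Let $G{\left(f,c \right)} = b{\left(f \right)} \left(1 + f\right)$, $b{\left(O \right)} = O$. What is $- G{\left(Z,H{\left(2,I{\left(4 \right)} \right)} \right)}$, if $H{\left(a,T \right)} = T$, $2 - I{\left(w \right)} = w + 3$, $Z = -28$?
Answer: $-756$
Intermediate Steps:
$I{\left(w \right)} = -1 - w$ ($I{\left(w \right)} = 2 - \left(w + 3\right) = 2 - \left(3 + w\right) = -1 - w$)
$G{\left(f,c \right)} = f \left(1 + f\right)$
$- G{\left(Z,H{\left(2,I{\left(4 \right)} \right)} \right)} = - \left(-28\right) \left(1 - 28\right) = - \left(-28\right) \left(-27\right) = \left(-1\right) 756 = -756$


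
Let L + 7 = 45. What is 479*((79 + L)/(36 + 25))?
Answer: 56043/61 ≈ 918.74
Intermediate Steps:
L = 38 (L = -7 + 45 = 38)
479*((79 + L)/(36 + 25)) = 479*((79 + 38)/(36 + 25)) = 479*(117/61) = 56043/61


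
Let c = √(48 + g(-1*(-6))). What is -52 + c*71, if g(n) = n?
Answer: -52 + 213*√6 ≈ 469.74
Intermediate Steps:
c = 3*√6 (c = √(48 - 1*(-6)) = √(48 + 6) = √54 = 3*√6 ≈ 7.3485)
-52 + c*71 = -52 + (3*√6)*71 = -52 + 213*√6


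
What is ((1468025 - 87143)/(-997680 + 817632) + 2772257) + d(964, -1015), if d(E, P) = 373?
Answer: 83200850893/30008 ≈ 2.7726e+6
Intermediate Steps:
((1468025 - 87143)/(-997680 + 817632) + 2772257) + d(964, -1015) = ((1468025 - 87143)/(-997680 + 817632) + 2772257) + 373 = (1380882/(-180048) + 2772257) + 373 = (1380882*(-1/180048) + 2772257) + 373 = (-230147/30008 + 2772257) + 373 = 83189657909/30008 + 373 = 83200850893/30008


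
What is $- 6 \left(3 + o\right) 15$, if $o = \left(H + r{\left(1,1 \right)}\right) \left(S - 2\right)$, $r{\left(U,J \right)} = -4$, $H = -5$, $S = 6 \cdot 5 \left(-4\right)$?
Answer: $-99090$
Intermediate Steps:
$S = -120$ ($S = 30 \left(-4\right) = -120$)
$o = 1098$ ($o = \left(-5 - 4\right) \left(-120 - 2\right) = \left(-9\right) \left(-122\right) = 1098$)
$- 6 \left(3 + o\right) 15 = - 6 \left(3 + 1098\right) 15 = \left(-6\right) 1101 \cdot 15 = \left(-6606\right) 15 = -99090$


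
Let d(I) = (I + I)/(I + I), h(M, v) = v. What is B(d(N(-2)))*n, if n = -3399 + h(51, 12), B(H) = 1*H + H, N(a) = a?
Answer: -6774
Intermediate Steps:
d(I) = 1 (d(I) = (2*I)/((2*I)) = (2*I)*(1/(2*I)) = 1)
B(H) = 2*H (B(H) = H + H = 2*H)
n = -3387 (n = -3399 + 12 = -3387)
B(d(N(-2)))*n = (2*1)*(-3387) = 2*(-3387) = -6774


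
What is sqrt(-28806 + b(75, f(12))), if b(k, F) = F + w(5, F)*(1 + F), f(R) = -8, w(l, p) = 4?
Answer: I*sqrt(28842) ≈ 169.83*I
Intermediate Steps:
b(k, F) = 4 + 5*F (b(k, F) = F + 4*(1 + F) = F + (4 + 4*F) = 4 + 5*F)
sqrt(-28806 + b(75, f(12))) = sqrt(-28806 + (4 + 5*(-8))) = sqrt(-28806 + (4 - 40)) = sqrt(-28806 - 36) = sqrt(-28842) = I*sqrt(28842)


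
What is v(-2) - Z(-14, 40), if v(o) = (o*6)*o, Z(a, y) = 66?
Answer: -42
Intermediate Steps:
v(o) = 6*o² (v(o) = (6*o)*o = 6*o²)
v(-2) - Z(-14, 40) = 6*(-2)² - 1*66 = 6*4 - 66 = 24 - 66 = -42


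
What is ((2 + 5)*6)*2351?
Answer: 98742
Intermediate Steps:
((2 + 5)*6)*2351 = (7*6)*2351 = 42*2351 = 98742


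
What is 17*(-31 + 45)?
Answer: 238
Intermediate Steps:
17*(-31 + 45) = 17*14 = 238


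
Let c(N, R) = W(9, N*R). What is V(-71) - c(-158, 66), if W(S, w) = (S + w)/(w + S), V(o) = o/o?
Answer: 0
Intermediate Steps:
V(o) = 1
W(S, w) = 1 (W(S, w) = (S + w)/(S + w) = 1)
c(N, R) = 1
V(-71) - c(-158, 66) = 1 - 1*1 = 1 - 1 = 0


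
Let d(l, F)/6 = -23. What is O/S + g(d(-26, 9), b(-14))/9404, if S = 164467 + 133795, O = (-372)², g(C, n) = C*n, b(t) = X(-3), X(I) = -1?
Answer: 335630823/701213962 ≈ 0.47864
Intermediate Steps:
d(l, F) = -138 (d(l, F) = 6*(-23) = -138)
b(t) = -1
O = 138384
S = 298262
O/S + g(d(-26, 9), b(-14))/9404 = 138384/298262 - 138*(-1)/9404 = 138384*(1/298262) + 138*(1/9404) = 69192/149131 + 69/4702 = 335630823/701213962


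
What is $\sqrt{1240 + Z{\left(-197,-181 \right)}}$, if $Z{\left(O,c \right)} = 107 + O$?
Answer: $5 \sqrt{46} \approx 33.912$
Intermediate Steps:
$\sqrt{1240 + Z{\left(-197,-181 \right)}} = \sqrt{1240 + \left(107 - 197\right)} = \sqrt{1240 - 90} = \sqrt{1150} = 5 \sqrt{46}$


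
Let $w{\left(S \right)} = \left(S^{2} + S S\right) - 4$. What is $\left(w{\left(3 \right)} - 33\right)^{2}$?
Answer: $361$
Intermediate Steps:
$w{\left(S \right)} = -4 + 2 S^{2}$ ($w{\left(S \right)} = \left(S^{2} + S^{2}\right) - 4 = 2 S^{2} - 4 = -4 + 2 S^{2}$)
$\left(w{\left(3 \right)} - 33\right)^{2} = \left(\left(-4 + 2 \cdot 3^{2}\right) - 33\right)^{2} = \left(\left(-4 + 2 \cdot 9\right) - 33\right)^{2} = \left(\left(-4 + 18\right) - 33\right)^{2} = \left(14 - 33\right)^{2} = \left(-19\right)^{2} = 361$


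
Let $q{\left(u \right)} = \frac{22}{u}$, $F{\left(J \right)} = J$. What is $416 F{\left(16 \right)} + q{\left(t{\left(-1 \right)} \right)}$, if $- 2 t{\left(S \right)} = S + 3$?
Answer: $6634$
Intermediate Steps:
$t{\left(S \right)} = - \frac{3}{2} - \frac{S}{2}$ ($t{\left(S \right)} = - \frac{S + 3}{2} = - \frac{3 + S}{2} = - \frac{3}{2} - \frac{S}{2}$)
$416 F{\left(16 \right)} + q{\left(t{\left(-1 \right)} \right)} = 416 \cdot 16 + \frac{22}{- \frac{3}{2} - - \frac{1}{2}} = 6656 + \frac{22}{- \frac{3}{2} + \frac{1}{2}} = 6656 + \frac{22}{-1} = 6656 + 22 \left(-1\right) = 6656 - 22 = 6634$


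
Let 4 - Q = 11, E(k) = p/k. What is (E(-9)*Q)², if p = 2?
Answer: 196/81 ≈ 2.4198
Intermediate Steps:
E(k) = 2/k
Q = -7 (Q = 4 - 1*11 = 4 - 11 = -7)
(E(-9)*Q)² = ((2/(-9))*(-7))² = ((2*(-⅑))*(-7))² = (-2/9*(-7))² = (14/9)² = 196/81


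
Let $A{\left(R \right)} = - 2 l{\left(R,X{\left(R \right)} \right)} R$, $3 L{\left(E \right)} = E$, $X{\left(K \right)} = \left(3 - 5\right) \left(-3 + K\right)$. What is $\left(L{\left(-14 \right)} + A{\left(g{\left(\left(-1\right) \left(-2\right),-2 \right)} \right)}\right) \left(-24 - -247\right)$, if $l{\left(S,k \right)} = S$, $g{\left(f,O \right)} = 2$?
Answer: $- \frac{8474}{3} \approx -2824.7$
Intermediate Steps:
$X{\left(K \right)} = 6 - 2 K$ ($X{\left(K \right)} = - 2 \left(-3 + K\right) = 6 - 2 K$)
$L{\left(E \right)} = \frac{E}{3}$
$A{\left(R \right)} = - 2 R^{2}$ ($A{\left(R \right)} = - 2 R R = - 2 R^{2}$)
$\left(L{\left(-14 \right)} + A{\left(g{\left(\left(-1\right) \left(-2\right),-2 \right)} \right)}\right) \left(-24 - -247\right) = \left(\frac{1}{3} \left(-14\right) - 2 \cdot 2^{2}\right) \left(-24 - -247\right) = \left(- \frac{14}{3} - 8\right) \left(-24 + 247\right) = \left(- \frac{14}{3} - 8\right) 223 = \left(- \frac{38}{3}\right) 223 = - \frac{8474}{3}$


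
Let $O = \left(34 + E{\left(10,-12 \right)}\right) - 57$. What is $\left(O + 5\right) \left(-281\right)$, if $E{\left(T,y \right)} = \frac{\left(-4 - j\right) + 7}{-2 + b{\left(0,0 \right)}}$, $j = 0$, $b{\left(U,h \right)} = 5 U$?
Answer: $\frac{10959}{2} \approx 5479.5$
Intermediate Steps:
$E{\left(T,y \right)} = - \frac{3}{2}$ ($E{\left(T,y \right)} = \frac{\left(-4 - 0\right) + 7}{-2 + 5 \cdot 0} = \frac{\left(-4 + 0\right) + 7}{-2 + 0} = \frac{-4 + 7}{-2} = 3 \left(- \frac{1}{2}\right) = - \frac{3}{2}$)
$O = - \frac{49}{2}$ ($O = \left(34 - \frac{3}{2}\right) - 57 = \frac{65}{2} - 57 = - \frac{49}{2} \approx -24.5$)
$\left(O + 5\right) \left(-281\right) = \left(- \frac{49}{2} + 5\right) \left(-281\right) = \left(- \frac{39}{2}\right) \left(-281\right) = \frac{10959}{2}$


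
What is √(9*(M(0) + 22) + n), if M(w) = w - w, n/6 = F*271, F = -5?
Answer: 2*I*√1983 ≈ 89.062*I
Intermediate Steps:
n = -8130 (n = 6*(-5*271) = 6*(-1355) = -8130)
M(w) = 0
√(9*(M(0) + 22) + n) = √(9*(0 + 22) - 8130) = √(9*22 - 8130) = √(198 - 8130) = √(-7932) = 2*I*√1983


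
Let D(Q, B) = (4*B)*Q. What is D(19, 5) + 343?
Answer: 723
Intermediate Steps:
D(Q, B) = 4*B*Q
D(19, 5) + 343 = 4*5*19 + 343 = 380 + 343 = 723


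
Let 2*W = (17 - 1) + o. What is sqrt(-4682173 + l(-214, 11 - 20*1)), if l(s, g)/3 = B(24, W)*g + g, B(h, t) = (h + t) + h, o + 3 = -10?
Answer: I*sqrt(18734146)/2 ≈ 2164.1*I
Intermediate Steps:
o = -13 (o = -3 - 10 = -13)
W = 3/2 (W = ((17 - 1) - 13)/2 = (16 - 13)/2 = (1/2)*3 = 3/2 ≈ 1.5000)
B(h, t) = t + 2*h
l(s, g) = 303*g/2 (l(s, g) = 3*((3/2 + 2*24)*g + g) = 3*((3/2 + 48)*g + g) = 3*(99*g/2 + g) = 3*(101*g/2) = 303*g/2)
sqrt(-4682173 + l(-214, 11 - 20*1)) = sqrt(-4682173 + 303*(11 - 20*1)/2) = sqrt(-4682173 + 303*(11 - 20)/2) = sqrt(-4682173 + (303/2)*(-9)) = sqrt(-4682173 - 2727/2) = sqrt(-9367073/2) = I*sqrt(18734146)/2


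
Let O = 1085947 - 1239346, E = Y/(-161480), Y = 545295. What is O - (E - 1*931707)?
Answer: 25136344227/32296 ≈ 7.7831e+5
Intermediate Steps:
E = -109059/32296 (E = 545295/(-161480) = 545295*(-1/161480) = -109059/32296 ≈ -3.3769)
O = -153399
O - (E - 1*931707) = -153399 - (-109059/32296 - 1*931707) = -153399 - (-109059/32296 - 931707) = -153399 - 1*(-30090518331/32296) = -153399 + 30090518331/32296 = 25136344227/32296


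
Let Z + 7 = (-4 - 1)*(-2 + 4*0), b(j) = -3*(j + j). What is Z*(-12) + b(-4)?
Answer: -12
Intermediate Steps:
b(j) = -6*j
Z = 3 (Z = -7 + (-4 - 1)*(-2 + 4*0) = -7 - 5*(-2 + 0) = -7 - 5*(-2) = -7 + 10 = 3)
Z*(-12) + b(-4) = 3*(-12) - 6*(-4) = -36 + 24 = -12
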